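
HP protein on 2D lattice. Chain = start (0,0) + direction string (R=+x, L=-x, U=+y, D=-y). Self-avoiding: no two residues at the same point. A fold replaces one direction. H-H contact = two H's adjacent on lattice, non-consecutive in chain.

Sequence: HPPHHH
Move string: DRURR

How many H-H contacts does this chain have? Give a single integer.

Positions: [(0, 0), (0, -1), (1, -1), (1, 0), (2, 0), (3, 0)]
H-H contact: residue 0 @(0,0) - residue 3 @(1, 0)

Answer: 1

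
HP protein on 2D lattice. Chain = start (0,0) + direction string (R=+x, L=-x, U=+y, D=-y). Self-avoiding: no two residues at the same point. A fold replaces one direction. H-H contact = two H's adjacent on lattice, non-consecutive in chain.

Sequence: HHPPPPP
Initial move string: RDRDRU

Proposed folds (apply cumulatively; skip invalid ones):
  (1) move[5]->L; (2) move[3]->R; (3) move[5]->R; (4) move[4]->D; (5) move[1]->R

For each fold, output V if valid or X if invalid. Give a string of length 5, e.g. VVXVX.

Initial: RDRDRU -> [(0, 0), (1, 0), (1, -1), (2, -1), (2, -2), (3, -2), (3, -1)]
Fold 1: move[5]->L => RDRDRL INVALID (collision), skipped
Fold 2: move[3]->R => RDRRRU VALID
Fold 3: move[5]->R => RDRRRR VALID
Fold 4: move[4]->D => RDRRDR VALID
Fold 5: move[1]->R => RRRRDR VALID

Answer: XVVVV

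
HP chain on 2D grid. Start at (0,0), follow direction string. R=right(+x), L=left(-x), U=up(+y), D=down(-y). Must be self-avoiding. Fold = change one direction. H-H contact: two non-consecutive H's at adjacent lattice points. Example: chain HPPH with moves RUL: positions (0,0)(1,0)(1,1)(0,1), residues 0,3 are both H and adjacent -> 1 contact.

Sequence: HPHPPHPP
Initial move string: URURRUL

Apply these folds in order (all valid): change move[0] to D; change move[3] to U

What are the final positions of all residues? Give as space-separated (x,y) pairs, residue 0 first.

Initial moves: URURRUL
Fold: move[0]->D => DRURRUL (positions: [(0, 0), (0, -1), (1, -1), (1, 0), (2, 0), (3, 0), (3, 1), (2, 1)])
Fold: move[3]->U => DRUURUL (positions: [(0, 0), (0, -1), (1, -1), (1, 0), (1, 1), (2, 1), (2, 2), (1, 2)])

Answer: (0,0) (0,-1) (1,-1) (1,0) (1,1) (2,1) (2,2) (1,2)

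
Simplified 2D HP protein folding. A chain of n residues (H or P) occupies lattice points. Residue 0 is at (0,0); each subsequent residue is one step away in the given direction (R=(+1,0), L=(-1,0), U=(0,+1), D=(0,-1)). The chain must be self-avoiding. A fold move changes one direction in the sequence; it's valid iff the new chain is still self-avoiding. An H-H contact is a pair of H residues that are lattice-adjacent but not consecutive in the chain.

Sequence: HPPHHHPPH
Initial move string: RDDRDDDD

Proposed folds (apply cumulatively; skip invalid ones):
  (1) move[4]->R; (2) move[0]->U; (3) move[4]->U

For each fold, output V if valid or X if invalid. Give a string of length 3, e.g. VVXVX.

Answer: VXX

Derivation:
Initial: RDDRDDDD -> [(0, 0), (1, 0), (1, -1), (1, -2), (2, -2), (2, -3), (2, -4), (2, -5), (2, -6)]
Fold 1: move[4]->R => RDDRRDDD VALID
Fold 2: move[0]->U => UDDRRDDD INVALID (collision), skipped
Fold 3: move[4]->U => RDDRUDDD INVALID (collision), skipped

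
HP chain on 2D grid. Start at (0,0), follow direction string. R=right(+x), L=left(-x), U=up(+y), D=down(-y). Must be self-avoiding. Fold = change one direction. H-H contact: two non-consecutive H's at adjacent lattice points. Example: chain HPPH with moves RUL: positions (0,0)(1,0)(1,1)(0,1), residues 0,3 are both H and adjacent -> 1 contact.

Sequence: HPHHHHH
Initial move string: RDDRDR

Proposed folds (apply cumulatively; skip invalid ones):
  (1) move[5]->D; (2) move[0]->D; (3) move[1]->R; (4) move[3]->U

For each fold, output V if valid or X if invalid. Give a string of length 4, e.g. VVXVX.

Answer: VVVX

Derivation:
Initial: RDDRDR -> [(0, 0), (1, 0), (1, -1), (1, -2), (2, -2), (2, -3), (3, -3)]
Fold 1: move[5]->D => RDDRDD VALID
Fold 2: move[0]->D => DDDRDD VALID
Fold 3: move[1]->R => DRDRDD VALID
Fold 4: move[3]->U => DRDUDD INVALID (collision), skipped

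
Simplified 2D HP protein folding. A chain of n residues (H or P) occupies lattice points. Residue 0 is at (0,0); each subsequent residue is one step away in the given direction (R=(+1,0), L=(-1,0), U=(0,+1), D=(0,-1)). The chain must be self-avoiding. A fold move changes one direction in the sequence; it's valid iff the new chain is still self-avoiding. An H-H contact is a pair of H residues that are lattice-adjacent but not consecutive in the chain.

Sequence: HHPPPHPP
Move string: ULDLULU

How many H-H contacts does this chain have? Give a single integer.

Answer: 0

Derivation:
Positions: [(0, 0), (0, 1), (-1, 1), (-1, 0), (-2, 0), (-2, 1), (-3, 1), (-3, 2)]
No H-H contacts found.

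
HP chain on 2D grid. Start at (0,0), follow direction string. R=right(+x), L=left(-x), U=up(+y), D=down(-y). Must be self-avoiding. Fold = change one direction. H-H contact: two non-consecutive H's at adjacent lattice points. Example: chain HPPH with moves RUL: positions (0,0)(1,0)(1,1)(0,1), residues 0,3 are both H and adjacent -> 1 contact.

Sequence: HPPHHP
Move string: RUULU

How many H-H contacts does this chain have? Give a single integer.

Positions: [(0, 0), (1, 0), (1, 1), (1, 2), (0, 2), (0, 3)]
No H-H contacts found.

Answer: 0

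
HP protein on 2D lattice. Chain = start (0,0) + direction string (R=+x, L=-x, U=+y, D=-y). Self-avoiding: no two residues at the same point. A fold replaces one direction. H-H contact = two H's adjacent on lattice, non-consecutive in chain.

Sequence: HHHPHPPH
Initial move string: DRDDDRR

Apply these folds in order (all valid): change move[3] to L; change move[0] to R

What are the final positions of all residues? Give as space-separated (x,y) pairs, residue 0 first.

Initial moves: DRDDDRR
Fold: move[3]->L => DRDLDRR (positions: [(0, 0), (0, -1), (1, -1), (1, -2), (0, -2), (0, -3), (1, -3), (2, -3)])
Fold: move[0]->R => RRDLDRR (positions: [(0, 0), (1, 0), (2, 0), (2, -1), (1, -1), (1, -2), (2, -2), (3, -2)])

Answer: (0,0) (1,0) (2,0) (2,-1) (1,-1) (1,-2) (2,-2) (3,-2)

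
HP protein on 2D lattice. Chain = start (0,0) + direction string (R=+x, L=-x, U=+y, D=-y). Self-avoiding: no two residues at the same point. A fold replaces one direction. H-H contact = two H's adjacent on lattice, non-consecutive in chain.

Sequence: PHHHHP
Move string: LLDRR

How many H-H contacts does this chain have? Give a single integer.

Positions: [(0, 0), (-1, 0), (-2, 0), (-2, -1), (-1, -1), (0, -1)]
H-H contact: residue 1 @(-1,0) - residue 4 @(-1, -1)

Answer: 1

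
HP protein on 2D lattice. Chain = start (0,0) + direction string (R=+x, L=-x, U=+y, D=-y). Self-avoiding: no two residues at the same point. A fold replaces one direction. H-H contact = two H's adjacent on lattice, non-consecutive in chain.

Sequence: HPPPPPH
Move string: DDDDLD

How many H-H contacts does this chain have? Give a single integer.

Positions: [(0, 0), (0, -1), (0, -2), (0, -3), (0, -4), (-1, -4), (-1, -5)]
No H-H contacts found.

Answer: 0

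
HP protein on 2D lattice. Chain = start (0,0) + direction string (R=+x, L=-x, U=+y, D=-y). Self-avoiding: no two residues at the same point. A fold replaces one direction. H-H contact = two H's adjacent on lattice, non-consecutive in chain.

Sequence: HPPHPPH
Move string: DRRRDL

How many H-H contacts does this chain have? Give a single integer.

Positions: [(0, 0), (0, -1), (1, -1), (2, -1), (3, -1), (3, -2), (2, -2)]
H-H contact: residue 3 @(2,-1) - residue 6 @(2, -2)

Answer: 1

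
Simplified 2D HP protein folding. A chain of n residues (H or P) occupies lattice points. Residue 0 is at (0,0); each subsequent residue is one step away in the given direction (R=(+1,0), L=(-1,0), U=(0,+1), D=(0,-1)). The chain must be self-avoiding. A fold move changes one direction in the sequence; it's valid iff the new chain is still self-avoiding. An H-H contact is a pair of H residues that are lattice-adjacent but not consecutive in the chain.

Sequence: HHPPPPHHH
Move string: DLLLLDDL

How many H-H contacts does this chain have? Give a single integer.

Positions: [(0, 0), (0, -1), (-1, -1), (-2, -1), (-3, -1), (-4, -1), (-4, -2), (-4, -3), (-5, -3)]
No H-H contacts found.

Answer: 0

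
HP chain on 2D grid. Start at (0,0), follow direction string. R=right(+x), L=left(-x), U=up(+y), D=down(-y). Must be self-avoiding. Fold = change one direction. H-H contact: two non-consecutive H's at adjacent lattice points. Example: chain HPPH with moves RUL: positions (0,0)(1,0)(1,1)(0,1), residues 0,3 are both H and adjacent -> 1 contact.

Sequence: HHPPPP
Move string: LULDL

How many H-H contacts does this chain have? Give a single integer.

Answer: 0

Derivation:
Positions: [(0, 0), (-1, 0), (-1, 1), (-2, 1), (-2, 0), (-3, 0)]
No H-H contacts found.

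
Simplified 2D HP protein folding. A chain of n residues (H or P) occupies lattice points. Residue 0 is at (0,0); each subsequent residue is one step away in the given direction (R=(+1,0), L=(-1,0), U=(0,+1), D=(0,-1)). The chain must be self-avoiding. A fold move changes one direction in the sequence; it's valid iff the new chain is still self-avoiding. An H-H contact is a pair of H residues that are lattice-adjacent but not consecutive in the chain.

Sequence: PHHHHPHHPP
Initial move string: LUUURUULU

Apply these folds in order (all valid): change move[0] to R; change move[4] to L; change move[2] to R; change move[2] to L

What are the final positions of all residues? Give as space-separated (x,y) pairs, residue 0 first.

Answer: (0,0) (1,0) (1,1) (0,1) (0,2) (-1,2) (-1,3) (-1,4) (-2,4) (-2,5)

Derivation:
Initial moves: LUUURUULU
Fold: move[0]->R => RUUURUULU (positions: [(0, 0), (1, 0), (1, 1), (1, 2), (1, 3), (2, 3), (2, 4), (2, 5), (1, 5), (1, 6)])
Fold: move[4]->L => RUUULUULU (positions: [(0, 0), (1, 0), (1, 1), (1, 2), (1, 3), (0, 3), (0, 4), (0, 5), (-1, 5), (-1, 6)])
Fold: move[2]->R => RURULUULU (positions: [(0, 0), (1, 0), (1, 1), (2, 1), (2, 2), (1, 2), (1, 3), (1, 4), (0, 4), (0, 5)])
Fold: move[2]->L => RULULUULU (positions: [(0, 0), (1, 0), (1, 1), (0, 1), (0, 2), (-1, 2), (-1, 3), (-1, 4), (-2, 4), (-2, 5)])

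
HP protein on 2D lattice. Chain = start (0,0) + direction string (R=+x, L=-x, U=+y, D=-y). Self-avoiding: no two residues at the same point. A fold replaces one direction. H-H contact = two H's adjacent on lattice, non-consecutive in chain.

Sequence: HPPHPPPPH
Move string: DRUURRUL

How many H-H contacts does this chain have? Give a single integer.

Answer: 1

Derivation:
Positions: [(0, 0), (0, -1), (1, -1), (1, 0), (1, 1), (2, 1), (3, 1), (3, 2), (2, 2)]
H-H contact: residue 0 @(0,0) - residue 3 @(1, 0)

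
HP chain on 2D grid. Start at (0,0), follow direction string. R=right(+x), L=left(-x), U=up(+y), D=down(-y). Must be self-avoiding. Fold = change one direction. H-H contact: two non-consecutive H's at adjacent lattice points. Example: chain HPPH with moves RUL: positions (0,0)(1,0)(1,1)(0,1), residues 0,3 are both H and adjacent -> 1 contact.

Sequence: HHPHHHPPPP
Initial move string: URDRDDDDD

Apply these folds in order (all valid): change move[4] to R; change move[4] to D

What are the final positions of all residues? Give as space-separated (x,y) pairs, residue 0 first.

Answer: (0,0) (0,1) (1,1) (1,0) (2,0) (2,-1) (2,-2) (2,-3) (2,-4) (2,-5)

Derivation:
Initial moves: URDRDDDDD
Fold: move[4]->R => URDRRDDDD (positions: [(0, 0), (0, 1), (1, 1), (1, 0), (2, 0), (3, 0), (3, -1), (3, -2), (3, -3), (3, -4)])
Fold: move[4]->D => URDRDDDDD (positions: [(0, 0), (0, 1), (1, 1), (1, 0), (2, 0), (2, -1), (2, -2), (2, -3), (2, -4), (2, -5)])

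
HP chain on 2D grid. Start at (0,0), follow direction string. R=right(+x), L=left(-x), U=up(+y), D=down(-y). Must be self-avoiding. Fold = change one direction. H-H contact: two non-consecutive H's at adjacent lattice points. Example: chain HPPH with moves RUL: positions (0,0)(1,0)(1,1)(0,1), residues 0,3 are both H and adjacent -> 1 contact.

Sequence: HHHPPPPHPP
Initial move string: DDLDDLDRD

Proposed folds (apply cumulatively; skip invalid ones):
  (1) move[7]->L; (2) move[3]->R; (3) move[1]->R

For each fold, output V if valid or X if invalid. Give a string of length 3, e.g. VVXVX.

Answer: VXX

Derivation:
Initial: DDLDDLDRD -> [(0, 0), (0, -1), (0, -2), (-1, -2), (-1, -3), (-1, -4), (-2, -4), (-2, -5), (-1, -5), (-1, -6)]
Fold 1: move[7]->L => DDLDDLDLD VALID
Fold 2: move[3]->R => DDLRDLDLD INVALID (collision), skipped
Fold 3: move[1]->R => DRLDDLDLD INVALID (collision), skipped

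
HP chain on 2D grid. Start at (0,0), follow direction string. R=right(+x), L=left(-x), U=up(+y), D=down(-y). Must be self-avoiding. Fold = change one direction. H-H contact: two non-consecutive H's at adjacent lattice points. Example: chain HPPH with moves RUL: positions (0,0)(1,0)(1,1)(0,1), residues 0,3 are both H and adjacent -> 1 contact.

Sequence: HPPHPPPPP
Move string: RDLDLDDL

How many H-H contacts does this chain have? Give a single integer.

Answer: 1

Derivation:
Positions: [(0, 0), (1, 0), (1, -1), (0, -1), (0, -2), (-1, -2), (-1, -3), (-1, -4), (-2, -4)]
H-H contact: residue 0 @(0,0) - residue 3 @(0, -1)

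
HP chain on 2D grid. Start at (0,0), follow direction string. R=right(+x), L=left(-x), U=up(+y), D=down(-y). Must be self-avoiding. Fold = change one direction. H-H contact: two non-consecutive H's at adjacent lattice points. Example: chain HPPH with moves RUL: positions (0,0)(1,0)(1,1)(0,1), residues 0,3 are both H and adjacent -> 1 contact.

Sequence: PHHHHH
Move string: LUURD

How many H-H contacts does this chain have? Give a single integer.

Positions: [(0, 0), (-1, 0), (-1, 1), (-1, 2), (0, 2), (0, 1)]
H-H contact: residue 2 @(-1,1) - residue 5 @(0, 1)

Answer: 1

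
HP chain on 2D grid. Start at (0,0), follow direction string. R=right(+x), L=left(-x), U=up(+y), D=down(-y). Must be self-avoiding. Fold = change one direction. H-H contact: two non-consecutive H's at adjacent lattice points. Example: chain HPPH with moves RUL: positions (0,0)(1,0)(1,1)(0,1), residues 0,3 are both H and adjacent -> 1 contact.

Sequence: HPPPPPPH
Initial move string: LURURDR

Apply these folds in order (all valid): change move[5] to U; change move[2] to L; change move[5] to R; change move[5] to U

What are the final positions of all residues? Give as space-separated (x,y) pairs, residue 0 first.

Answer: (0,0) (-1,0) (-1,1) (-2,1) (-2,2) (-1,2) (-1,3) (0,3)

Derivation:
Initial moves: LURURDR
Fold: move[5]->U => LURURUR (positions: [(0, 0), (-1, 0), (-1, 1), (0, 1), (0, 2), (1, 2), (1, 3), (2, 3)])
Fold: move[2]->L => LULURUR (positions: [(0, 0), (-1, 0), (-1, 1), (-2, 1), (-2, 2), (-1, 2), (-1, 3), (0, 3)])
Fold: move[5]->R => LULURRR (positions: [(0, 0), (-1, 0), (-1, 1), (-2, 1), (-2, 2), (-1, 2), (0, 2), (1, 2)])
Fold: move[5]->U => LULURUR (positions: [(0, 0), (-1, 0), (-1, 1), (-2, 1), (-2, 2), (-1, 2), (-1, 3), (0, 3)])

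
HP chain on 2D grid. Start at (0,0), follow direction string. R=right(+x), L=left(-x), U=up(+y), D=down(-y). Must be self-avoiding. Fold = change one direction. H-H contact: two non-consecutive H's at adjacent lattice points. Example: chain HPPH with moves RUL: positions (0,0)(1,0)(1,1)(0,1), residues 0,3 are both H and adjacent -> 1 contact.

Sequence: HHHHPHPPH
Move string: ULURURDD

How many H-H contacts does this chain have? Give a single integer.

Positions: [(0, 0), (0, 1), (-1, 1), (-1, 2), (0, 2), (0, 3), (1, 3), (1, 2), (1, 1)]
H-H contact: residue 1 @(0,1) - residue 8 @(1, 1)

Answer: 1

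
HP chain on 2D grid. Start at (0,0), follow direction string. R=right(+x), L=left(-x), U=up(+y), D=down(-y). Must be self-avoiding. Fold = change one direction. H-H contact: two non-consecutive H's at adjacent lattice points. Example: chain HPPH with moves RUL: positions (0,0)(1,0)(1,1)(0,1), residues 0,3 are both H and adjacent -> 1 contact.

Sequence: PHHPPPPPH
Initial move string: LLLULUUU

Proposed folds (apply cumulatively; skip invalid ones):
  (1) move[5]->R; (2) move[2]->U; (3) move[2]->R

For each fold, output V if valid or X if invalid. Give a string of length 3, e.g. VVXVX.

Answer: XVX

Derivation:
Initial: LLLULUUU -> [(0, 0), (-1, 0), (-2, 0), (-3, 0), (-3, 1), (-4, 1), (-4, 2), (-4, 3), (-4, 4)]
Fold 1: move[5]->R => LLLULRUU INVALID (collision), skipped
Fold 2: move[2]->U => LLUULUUU VALID
Fold 3: move[2]->R => LLRULUUU INVALID (collision), skipped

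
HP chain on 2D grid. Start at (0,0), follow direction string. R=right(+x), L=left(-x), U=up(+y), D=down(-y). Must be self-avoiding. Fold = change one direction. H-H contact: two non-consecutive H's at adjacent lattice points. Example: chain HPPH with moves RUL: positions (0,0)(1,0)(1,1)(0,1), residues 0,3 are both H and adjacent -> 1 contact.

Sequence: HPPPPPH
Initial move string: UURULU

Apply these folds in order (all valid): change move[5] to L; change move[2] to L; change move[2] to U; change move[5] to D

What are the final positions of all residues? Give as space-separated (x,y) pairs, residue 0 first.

Initial moves: UURULU
Fold: move[5]->L => UURULL (positions: [(0, 0), (0, 1), (0, 2), (1, 2), (1, 3), (0, 3), (-1, 3)])
Fold: move[2]->L => UULULL (positions: [(0, 0), (0, 1), (0, 2), (-1, 2), (-1, 3), (-2, 3), (-3, 3)])
Fold: move[2]->U => UUUULL (positions: [(0, 0), (0, 1), (0, 2), (0, 3), (0, 4), (-1, 4), (-2, 4)])
Fold: move[5]->D => UUUULD (positions: [(0, 0), (0, 1), (0, 2), (0, 3), (0, 4), (-1, 4), (-1, 3)])

Answer: (0,0) (0,1) (0,2) (0,3) (0,4) (-1,4) (-1,3)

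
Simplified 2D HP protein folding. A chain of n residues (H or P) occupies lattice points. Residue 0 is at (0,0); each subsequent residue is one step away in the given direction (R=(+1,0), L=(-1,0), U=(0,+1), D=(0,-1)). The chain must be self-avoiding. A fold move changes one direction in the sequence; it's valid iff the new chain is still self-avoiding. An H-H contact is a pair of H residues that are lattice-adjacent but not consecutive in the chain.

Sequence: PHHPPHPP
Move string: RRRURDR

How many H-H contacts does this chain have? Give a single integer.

Positions: [(0, 0), (1, 0), (2, 0), (3, 0), (3, 1), (4, 1), (4, 0), (5, 0)]
No H-H contacts found.

Answer: 0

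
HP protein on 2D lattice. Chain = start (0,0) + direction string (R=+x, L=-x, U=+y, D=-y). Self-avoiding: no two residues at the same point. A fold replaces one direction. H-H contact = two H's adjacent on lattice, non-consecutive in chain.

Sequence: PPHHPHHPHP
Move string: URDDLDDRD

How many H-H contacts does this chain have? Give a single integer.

Answer: 0

Derivation:
Positions: [(0, 0), (0, 1), (1, 1), (1, 0), (1, -1), (0, -1), (0, -2), (0, -3), (1, -3), (1, -4)]
No H-H contacts found.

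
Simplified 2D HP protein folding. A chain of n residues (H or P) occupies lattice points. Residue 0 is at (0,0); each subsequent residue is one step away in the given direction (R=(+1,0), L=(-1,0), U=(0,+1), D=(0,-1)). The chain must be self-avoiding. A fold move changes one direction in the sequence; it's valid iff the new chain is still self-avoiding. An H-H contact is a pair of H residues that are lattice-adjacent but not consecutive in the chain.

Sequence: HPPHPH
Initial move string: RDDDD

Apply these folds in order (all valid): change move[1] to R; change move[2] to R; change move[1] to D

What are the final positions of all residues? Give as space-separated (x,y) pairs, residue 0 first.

Initial moves: RDDDD
Fold: move[1]->R => RRDDD (positions: [(0, 0), (1, 0), (2, 0), (2, -1), (2, -2), (2, -3)])
Fold: move[2]->R => RRRDD (positions: [(0, 0), (1, 0), (2, 0), (3, 0), (3, -1), (3, -2)])
Fold: move[1]->D => RDRDD (positions: [(0, 0), (1, 0), (1, -1), (2, -1), (2, -2), (2, -3)])

Answer: (0,0) (1,0) (1,-1) (2,-1) (2,-2) (2,-3)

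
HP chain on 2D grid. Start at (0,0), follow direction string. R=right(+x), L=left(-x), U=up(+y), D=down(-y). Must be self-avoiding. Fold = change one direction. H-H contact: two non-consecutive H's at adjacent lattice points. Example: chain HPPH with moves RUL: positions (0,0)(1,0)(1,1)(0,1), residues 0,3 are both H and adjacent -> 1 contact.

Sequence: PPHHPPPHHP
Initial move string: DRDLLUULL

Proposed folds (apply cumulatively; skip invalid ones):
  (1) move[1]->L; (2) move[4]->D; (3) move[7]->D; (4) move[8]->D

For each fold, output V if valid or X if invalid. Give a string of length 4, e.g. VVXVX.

Answer: VXXV

Derivation:
Initial: DRDLLUULL -> [(0, 0), (0, -1), (1, -1), (1, -2), (0, -2), (-1, -2), (-1, -1), (-1, 0), (-2, 0), (-3, 0)]
Fold 1: move[1]->L => DLDLLUULL VALID
Fold 2: move[4]->D => DLDLDUULL INVALID (collision), skipped
Fold 3: move[7]->D => DLDLLUUDL INVALID (collision), skipped
Fold 4: move[8]->D => DLDLLUULD VALID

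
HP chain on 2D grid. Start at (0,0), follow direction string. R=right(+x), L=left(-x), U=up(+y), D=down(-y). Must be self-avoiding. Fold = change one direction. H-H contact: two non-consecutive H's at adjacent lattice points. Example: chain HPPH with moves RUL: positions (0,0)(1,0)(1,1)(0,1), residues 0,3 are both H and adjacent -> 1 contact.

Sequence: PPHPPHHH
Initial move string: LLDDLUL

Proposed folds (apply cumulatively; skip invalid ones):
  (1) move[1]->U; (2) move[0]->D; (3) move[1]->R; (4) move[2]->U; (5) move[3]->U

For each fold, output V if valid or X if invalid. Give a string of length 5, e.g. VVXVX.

Answer: XVVXX

Derivation:
Initial: LLDDLUL -> [(0, 0), (-1, 0), (-2, 0), (-2, -1), (-2, -2), (-3, -2), (-3, -1), (-4, -1)]
Fold 1: move[1]->U => LUDDLUL INVALID (collision), skipped
Fold 2: move[0]->D => DLDDLUL VALID
Fold 3: move[1]->R => DRDDLUL VALID
Fold 4: move[2]->U => DRUDLUL INVALID (collision), skipped
Fold 5: move[3]->U => DRDULUL INVALID (collision), skipped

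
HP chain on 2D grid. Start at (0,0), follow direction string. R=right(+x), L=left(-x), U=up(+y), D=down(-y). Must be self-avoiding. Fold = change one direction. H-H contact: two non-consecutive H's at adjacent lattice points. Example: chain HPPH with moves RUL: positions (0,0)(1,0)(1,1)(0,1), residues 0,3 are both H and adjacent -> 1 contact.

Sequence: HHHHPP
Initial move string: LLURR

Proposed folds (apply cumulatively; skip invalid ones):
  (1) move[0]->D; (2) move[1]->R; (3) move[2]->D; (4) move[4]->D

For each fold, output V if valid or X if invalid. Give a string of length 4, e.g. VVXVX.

Initial: LLURR -> [(0, 0), (-1, 0), (-2, 0), (-2, 1), (-1, 1), (0, 1)]
Fold 1: move[0]->D => DLURR INVALID (collision), skipped
Fold 2: move[1]->R => LRURR INVALID (collision), skipped
Fold 3: move[2]->D => LLDRR VALID
Fold 4: move[4]->D => LLDRD VALID

Answer: XXVV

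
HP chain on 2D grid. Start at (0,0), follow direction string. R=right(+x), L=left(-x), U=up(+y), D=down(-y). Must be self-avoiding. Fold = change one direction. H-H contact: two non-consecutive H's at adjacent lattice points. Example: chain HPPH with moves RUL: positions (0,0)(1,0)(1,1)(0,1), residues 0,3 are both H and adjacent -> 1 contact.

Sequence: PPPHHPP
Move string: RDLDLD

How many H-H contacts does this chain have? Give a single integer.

Answer: 0

Derivation:
Positions: [(0, 0), (1, 0), (1, -1), (0, -1), (0, -2), (-1, -2), (-1, -3)]
No H-H contacts found.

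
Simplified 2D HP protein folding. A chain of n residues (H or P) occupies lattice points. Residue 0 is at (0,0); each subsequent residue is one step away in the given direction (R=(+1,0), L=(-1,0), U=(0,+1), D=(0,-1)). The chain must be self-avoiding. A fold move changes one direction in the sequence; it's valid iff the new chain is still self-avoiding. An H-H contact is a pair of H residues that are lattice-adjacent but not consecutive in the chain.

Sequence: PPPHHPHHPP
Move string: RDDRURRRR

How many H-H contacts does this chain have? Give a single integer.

Positions: [(0, 0), (1, 0), (1, -1), (1, -2), (2, -2), (2, -1), (3, -1), (4, -1), (5, -1), (6, -1)]
No H-H contacts found.

Answer: 0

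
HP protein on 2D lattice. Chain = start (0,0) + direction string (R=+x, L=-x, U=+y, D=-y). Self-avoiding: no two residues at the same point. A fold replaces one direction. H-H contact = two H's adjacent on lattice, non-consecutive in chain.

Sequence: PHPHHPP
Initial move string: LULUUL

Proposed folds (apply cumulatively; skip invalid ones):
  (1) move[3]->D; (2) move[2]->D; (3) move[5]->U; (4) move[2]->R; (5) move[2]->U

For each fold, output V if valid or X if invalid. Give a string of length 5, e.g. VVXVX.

Answer: XXVVV

Derivation:
Initial: LULUUL -> [(0, 0), (-1, 0), (-1, 1), (-2, 1), (-2, 2), (-2, 3), (-3, 3)]
Fold 1: move[3]->D => LULDUL INVALID (collision), skipped
Fold 2: move[2]->D => LUDUUL INVALID (collision), skipped
Fold 3: move[5]->U => LULUUU VALID
Fold 4: move[2]->R => LURUUU VALID
Fold 5: move[2]->U => LUUUUU VALID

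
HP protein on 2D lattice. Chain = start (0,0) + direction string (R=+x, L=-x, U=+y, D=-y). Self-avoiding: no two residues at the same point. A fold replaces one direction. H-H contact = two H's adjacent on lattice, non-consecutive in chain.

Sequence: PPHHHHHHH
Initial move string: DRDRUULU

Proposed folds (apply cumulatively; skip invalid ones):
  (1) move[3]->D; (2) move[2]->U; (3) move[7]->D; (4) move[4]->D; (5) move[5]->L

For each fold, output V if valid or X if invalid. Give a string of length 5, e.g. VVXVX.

Initial: DRDRUULU -> [(0, 0), (0, -1), (1, -1), (1, -2), (2, -2), (2, -1), (2, 0), (1, 0), (1, 1)]
Fold 1: move[3]->D => DRDDUULU INVALID (collision), skipped
Fold 2: move[2]->U => DRURUULU VALID
Fold 3: move[7]->D => DRURUULD VALID
Fold 4: move[4]->D => DRURDULD INVALID (collision), skipped
Fold 5: move[5]->L => DRURULLD INVALID (collision), skipped

Answer: XVVXX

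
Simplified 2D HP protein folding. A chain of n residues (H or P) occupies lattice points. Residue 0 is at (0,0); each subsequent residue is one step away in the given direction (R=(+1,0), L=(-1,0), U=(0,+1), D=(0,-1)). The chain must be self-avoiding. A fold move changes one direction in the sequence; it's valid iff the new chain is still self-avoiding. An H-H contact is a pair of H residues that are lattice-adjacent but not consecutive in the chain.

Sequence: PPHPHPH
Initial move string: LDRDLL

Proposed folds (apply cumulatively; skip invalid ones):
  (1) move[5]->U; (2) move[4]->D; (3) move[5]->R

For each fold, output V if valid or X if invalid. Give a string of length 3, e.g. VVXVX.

Answer: XVV

Derivation:
Initial: LDRDLL -> [(0, 0), (-1, 0), (-1, -1), (0, -1), (0, -2), (-1, -2), (-2, -2)]
Fold 1: move[5]->U => LDRDLU INVALID (collision), skipped
Fold 2: move[4]->D => LDRDDL VALID
Fold 3: move[5]->R => LDRDDR VALID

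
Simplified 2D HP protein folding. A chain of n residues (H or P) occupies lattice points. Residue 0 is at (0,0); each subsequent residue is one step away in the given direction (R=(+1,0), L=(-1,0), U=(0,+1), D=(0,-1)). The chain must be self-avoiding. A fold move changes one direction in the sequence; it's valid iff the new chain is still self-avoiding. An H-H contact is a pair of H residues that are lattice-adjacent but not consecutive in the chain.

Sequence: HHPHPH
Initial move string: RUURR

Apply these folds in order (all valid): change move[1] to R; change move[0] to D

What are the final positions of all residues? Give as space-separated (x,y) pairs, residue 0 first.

Initial moves: RUURR
Fold: move[1]->R => RRURR (positions: [(0, 0), (1, 0), (2, 0), (2, 1), (3, 1), (4, 1)])
Fold: move[0]->D => DRURR (positions: [(0, 0), (0, -1), (1, -1), (1, 0), (2, 0), (3, 0)])

Answer: (0,0) (0,-1) (1,-1) (1,0) (2,0) (3,0)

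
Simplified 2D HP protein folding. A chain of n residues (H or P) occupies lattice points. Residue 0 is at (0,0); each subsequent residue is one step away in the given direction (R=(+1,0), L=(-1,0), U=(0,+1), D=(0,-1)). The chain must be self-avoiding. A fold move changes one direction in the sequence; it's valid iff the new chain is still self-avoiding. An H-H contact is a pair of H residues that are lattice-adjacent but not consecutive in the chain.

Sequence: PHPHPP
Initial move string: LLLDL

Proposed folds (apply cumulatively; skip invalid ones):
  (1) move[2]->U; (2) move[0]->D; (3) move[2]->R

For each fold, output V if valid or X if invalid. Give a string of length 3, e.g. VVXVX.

Answer: XVX

Derivation:
Initial: LLLDL -> [(0, 0), (-1, 0), (-2, 0), (-3, 0), (-3, -1), (-4, -1)]
Fold 1: move[2]->U => LLUDL INVALID (collision), skipped
Fold 2: move[0]->D => DLLDL VALID
Fold 3: move[2]->R => DLRDL INVALID (collision), skipped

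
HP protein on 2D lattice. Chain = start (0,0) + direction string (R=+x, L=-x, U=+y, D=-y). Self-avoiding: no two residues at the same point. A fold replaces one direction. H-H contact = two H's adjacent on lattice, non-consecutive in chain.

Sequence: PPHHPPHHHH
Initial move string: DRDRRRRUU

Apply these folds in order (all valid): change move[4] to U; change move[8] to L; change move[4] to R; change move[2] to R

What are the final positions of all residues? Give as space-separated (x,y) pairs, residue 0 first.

Answer: (0,0) (0,-1) (1,-1) (2,-1) (3,-1) (4,-1) (5,-1) (6,-1) (6,0) (5,0)

Derivation:
Initial moves: DRDRRRRUU
Fold: move[4]->U => DRDRURRUU (positions: [(0, 0), (0, -1), (1, -1), (1, -2), (2, -2), (2, -1), (3, -1), (4, -1), (4, 0), (4, 1)])
Fold: move[8]->L => DRDRURRUL (positions: [(0, 0), (0, -1), (1, -1), (1, -2), (2, -2), (2, -1), (3, -1), (4, -1), (4, 0), (3, 0)])
Fold: move[4]->R => DRDRRRRUL (positions: [(0, 0), (0, -1), (1, -1), (1, -2), (2, -2), (3, -2), (4, -2), (5, -2), (5, -1), (4, -1)])
Fold: move[2]->R => DRRRRRRUL (positions: [(0, 0), (0, -1), (1, -1), (2, -1), (3, -1), (4, -1), (5, -1), (6, -1), (6, 0), (5, 0)])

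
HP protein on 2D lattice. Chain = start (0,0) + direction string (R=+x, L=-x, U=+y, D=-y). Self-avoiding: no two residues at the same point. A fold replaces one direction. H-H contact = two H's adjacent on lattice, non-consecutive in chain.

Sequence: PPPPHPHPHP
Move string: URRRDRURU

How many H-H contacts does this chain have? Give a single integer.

Answer: 0

Derivation:
Positions: [(0, 0), (0, 1), (1, 1), (2, 1), (3, 1), (3, 0), (4, 0), (4, 1), (5, 1), (5, 2)]
No H-H contacts found.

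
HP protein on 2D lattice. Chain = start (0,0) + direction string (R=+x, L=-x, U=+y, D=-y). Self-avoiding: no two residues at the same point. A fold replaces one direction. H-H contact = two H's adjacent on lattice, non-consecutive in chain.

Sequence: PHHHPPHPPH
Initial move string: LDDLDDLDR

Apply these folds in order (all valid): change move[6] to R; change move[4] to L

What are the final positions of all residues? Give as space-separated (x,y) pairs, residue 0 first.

Initial moves: LDDLDDLDR
Fold: move[6]->R => LDDLDDRDR (positions: [(0, 0), (-1, 0), (-1, -1), (-1, -2), (-2, -2), (-2, -3), (-2, -4), (-1, -4), (-1, -5), (0, -5)])
Fold: move[4]->L => LDDLLDRDR (positions: [(0, 0), (-1, 0), (-1, -1), (-1, -2), (-2, -2), (-3, -2), (-3, -3), (-2, -3), (-2, -4), (-1, -4)])

Answer: (0,0) (-1,0) (-1,-1) (-1,-2) (-2,-2) (-3,-2) (-3,-3) (-2,-3) (-2,-4) (-1,-4)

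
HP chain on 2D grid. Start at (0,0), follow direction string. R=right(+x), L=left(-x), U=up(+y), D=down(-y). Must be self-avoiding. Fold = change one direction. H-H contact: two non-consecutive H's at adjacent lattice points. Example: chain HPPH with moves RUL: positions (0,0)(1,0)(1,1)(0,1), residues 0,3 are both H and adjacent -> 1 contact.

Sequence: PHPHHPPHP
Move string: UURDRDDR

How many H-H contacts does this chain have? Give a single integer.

Answer: 1

Derivation:
Positions: [(0, 0), (0, 1), (0, 2), (1, 2), (1, 1), (2, 1), (2, 0), (2, -1), (3, -1)]
H-H contact: residue 1 @(0,1) - residue 4 @(1, 1)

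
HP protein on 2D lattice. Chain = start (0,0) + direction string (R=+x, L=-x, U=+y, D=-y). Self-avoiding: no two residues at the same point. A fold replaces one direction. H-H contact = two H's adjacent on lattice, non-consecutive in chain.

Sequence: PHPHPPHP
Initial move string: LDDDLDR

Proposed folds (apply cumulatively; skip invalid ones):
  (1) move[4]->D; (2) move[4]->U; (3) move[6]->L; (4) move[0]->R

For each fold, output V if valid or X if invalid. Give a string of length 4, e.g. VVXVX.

Initial: LDDDLDR -> [(0, 0), (-1, 0), (-1, -1), (-1, -2), (-1, -3), (-2, -3), (-2, -4), (-1, -4)]
Fold 1: move[4]->D => LDDDDDR VALID
Fold 2: move[4]->U => LDDDUDR INVALID (collision), skipped
Fold 3: move[6]->L => LDDDDDL VALID
Fold 4: move[0]->R => RDDDDDL VALID

Answer: VXVV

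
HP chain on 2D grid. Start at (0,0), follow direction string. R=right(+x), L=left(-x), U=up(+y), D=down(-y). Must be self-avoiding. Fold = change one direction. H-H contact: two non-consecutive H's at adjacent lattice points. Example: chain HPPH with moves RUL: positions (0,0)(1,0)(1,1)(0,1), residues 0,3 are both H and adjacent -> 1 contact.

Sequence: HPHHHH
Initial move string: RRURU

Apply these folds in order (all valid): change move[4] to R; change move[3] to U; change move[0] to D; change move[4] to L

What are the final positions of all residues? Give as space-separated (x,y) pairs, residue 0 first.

Answer: (0,0) (0,-1) (1,-1) (1,0) (1,1) (0,1)

Derivation:
Initial moves: RRURU
Fold: move[4]->R => RRURR (positions: [(0, 0), (1, 0), (2, 0), (2, 1), (3, 1), (4, 1)])
Fold: move[3]->U => RRUUR (positions: [(0, 0), (1, 0), (2, 0), (2, 1), (2, 2), (3, 2)])
Fold: move[0]->D => DRUUR (positions: [(0, 0), (0, -1), (1, -1), (1, 0), (1, 1), (2, 1)])
Fold: move[4]->L => DRUUL (positions: [(0, 0), (0, -1), (1, -1), (1, 0), (1, 1), (0, 1)])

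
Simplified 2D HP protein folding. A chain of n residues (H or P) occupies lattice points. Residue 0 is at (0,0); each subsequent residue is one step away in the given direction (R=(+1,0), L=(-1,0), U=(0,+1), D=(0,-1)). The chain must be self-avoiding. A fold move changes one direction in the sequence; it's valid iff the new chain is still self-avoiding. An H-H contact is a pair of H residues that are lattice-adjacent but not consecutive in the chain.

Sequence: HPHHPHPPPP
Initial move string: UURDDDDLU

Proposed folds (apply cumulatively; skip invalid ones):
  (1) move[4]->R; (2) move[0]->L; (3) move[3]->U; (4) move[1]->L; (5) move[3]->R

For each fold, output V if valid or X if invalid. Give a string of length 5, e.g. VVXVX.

Answer: VXXXV

Derivation:
Initial: UURDDDDLU -> [(0, 0), (0, 1), (0, 2), (1, 2), (1, 1), (1, 0), (1, -1), (1, -2), (0, -2), (0, -1)]
Fold 1: move[4]->R => UURDRDDLU VALID
Fold 2: move[0]->L => LURDRDDLU INVALID (collision), skipped
Fold 3: move[3]->U => UURURDDLU INVALID (collision), skipped
Fold 4: move[1]->L => ULRDRDDLU INVALID (collision), skipped
Fold 5: move[3]->R => UURRRDDLU VALID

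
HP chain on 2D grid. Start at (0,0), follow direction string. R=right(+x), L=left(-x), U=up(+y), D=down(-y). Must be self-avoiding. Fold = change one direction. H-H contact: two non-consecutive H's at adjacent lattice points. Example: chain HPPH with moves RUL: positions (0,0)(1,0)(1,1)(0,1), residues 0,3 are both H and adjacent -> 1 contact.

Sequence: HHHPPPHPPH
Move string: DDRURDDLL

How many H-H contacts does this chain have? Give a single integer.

Positions: [(0, 0), (0, -1), (0, -2), (1, -2), (1, -1), (2, -1), (2, -2), (2, -3), (1, -3), (0, -3)]
H-H contact: residue 2 @(0,-2) - residue 9 @(0, -3)

Answer: 1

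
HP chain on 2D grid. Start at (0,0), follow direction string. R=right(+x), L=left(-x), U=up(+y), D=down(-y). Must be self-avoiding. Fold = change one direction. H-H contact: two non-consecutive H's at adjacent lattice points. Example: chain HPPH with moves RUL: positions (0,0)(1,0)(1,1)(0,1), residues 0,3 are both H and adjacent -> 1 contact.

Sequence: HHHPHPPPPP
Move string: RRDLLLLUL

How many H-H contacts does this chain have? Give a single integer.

Positions: [(0, 0), (1, 0), (2, 0), (2, -1), (1, -1), (0, -1), (-1, -1), (-2, -1), (-2, 0), (-3, 0)]
H-H contact: residue 1 @(1,0) - residue 4 @(1, -1)

Answer: 1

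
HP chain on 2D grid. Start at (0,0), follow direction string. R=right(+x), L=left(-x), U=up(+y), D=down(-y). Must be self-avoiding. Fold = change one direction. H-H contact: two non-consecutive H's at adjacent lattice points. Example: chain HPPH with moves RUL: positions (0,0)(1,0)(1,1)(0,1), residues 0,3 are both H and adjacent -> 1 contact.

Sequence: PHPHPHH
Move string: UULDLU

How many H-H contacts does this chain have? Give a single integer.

Answer: 1

Derivation:
Positions: [(0, 0), (0, 1), (0, 2), (-1, 2), (-1, 1), (-2, 1), (-2, 2)]
H-H contact: residue 3 @(-1,2) - residue 6 @(-2, 2)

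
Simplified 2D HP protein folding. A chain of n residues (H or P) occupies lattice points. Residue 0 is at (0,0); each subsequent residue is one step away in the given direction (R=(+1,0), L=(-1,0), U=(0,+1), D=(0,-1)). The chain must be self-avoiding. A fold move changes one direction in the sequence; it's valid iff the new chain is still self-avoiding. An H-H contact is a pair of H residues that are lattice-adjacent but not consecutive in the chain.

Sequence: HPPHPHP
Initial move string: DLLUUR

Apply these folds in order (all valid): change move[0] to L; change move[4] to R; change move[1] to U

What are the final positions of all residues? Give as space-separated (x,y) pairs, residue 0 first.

Initial moves: DLLUUR
Fold: move[0]->L => LLLUUR (positions: [(0, 0), (-1, 0), (-2, 0), (-3, 0), (-3, 1), (-3, 2), (-2, 2)])
Fold: move[4]->R => LLLURR (positions: [(0, 0), (-1, 0), (-2, 0), (-3, 0), (-3, 1), (-2, 1), (-1, 1)])
Fold: move[1]->U => LULURR (positions: [(0, 0), (-1, 0), (-1, 1), (-2, 1), (-2, 2), (-1, 2), (0, 2)])

Answer: (0,0) (-1,0) (-1,1) (-2,1) (-2,2) (-1,2) (0,2)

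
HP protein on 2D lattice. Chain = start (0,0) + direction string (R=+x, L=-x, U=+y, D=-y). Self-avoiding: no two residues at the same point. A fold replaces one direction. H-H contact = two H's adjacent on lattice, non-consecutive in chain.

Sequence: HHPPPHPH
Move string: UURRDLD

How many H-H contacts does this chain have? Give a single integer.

Answer: 1

Derivation:
Positions: [(0, 0), (0, 1), (0, 2), (1, 2), (2, 2), (2, 1), (1, 1), (1, 0)]
H-H contact: residue 0 @(0,0) - residue 7 @(1, 0)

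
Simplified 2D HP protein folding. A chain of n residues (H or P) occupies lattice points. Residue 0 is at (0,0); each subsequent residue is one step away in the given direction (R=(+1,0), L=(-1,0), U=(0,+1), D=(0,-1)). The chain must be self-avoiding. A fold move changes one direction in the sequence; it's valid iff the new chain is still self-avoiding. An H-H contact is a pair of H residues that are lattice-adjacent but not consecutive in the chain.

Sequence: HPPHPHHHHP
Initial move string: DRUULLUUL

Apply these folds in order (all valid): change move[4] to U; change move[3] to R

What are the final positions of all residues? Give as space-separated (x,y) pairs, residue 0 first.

Initial moves: DRUULLUUL
Fold: move[4]->U => DRUUULUUL (positions: [(0, 0), (0, -1), (1, -1), (1, 0), (1, 1), (1, 2), (0, 2), (0, 3), (0, 4), (-1, 4)])
Fold: move[3]->R => DRURULUUL (positions: [(0, 0), (0, -1), (1, -1), (1, 0), (2, 0), (2, 1), (1, 1), (1, 2), (1, 3), (0, 3)])

Answer: (0,0) (0,-1) (1,-1) (1,0) (2,0) (2,1) (1,1) (1,2) (1,3) (0,3)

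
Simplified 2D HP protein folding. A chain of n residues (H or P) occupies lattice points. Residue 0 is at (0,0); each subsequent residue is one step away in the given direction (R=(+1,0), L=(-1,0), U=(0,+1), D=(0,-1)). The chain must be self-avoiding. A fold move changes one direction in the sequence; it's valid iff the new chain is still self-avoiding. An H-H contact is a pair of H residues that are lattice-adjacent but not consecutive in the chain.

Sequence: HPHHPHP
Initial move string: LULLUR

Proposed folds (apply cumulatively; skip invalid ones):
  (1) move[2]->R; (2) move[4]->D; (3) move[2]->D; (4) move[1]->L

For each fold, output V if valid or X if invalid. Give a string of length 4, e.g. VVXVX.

Answer: XVXV

Derivation:
Initial: LULLUR -> [(0, 0), (-1, 0), (-1, 1), (-2, 1), (-3, 1), (-3, 2), (-2, 2)]
Fold 1: move[2]->R => LURLUR INVALID (collision), skipped
Fold 2: move[4]->D => LULLDR VALID
Fold 3: move[2]->D => LUDLDR INVALID (collision), skipped
Fold 4: move[1]->L => LLLLDR VALID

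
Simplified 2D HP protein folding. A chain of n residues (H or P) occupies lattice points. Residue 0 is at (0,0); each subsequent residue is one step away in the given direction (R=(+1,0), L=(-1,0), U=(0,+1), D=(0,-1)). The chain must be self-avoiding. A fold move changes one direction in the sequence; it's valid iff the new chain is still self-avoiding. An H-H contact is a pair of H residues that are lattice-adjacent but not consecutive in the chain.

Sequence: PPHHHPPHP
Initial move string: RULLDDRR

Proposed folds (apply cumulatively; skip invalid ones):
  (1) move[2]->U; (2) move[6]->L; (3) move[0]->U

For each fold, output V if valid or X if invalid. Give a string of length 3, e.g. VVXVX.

Answer: XXX

Derivation:
Initial: RULLDDRR -> [(0, 0), (1, 0), (1, 1), (0, 1), (-1, 1), (-1, 0), (-1, -1), (0, -1), (1, -1)]
Fold 1: move[2]->U => RUULDDRR INVALID (collision), skipped
Fold 2: move[6]->L => RULLDDLR INVALID (collision), skipped
Fold 3: move[0]->U => UULLDDRR INVALID (collision), skipped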